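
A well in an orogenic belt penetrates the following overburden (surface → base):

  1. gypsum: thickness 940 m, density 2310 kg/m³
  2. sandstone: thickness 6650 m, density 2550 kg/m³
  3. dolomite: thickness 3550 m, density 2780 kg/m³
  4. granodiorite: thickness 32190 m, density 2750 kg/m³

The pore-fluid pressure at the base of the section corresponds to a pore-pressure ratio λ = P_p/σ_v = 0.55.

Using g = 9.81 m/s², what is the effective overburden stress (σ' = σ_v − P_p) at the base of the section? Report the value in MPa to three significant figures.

Overburden (lithostatic) stress σ_v:
gypsum: 2310 kg/m³ × 9.81 m/s² × 940 m = 2.130×10^7 Pa = 21.30 MPa
sandstone: 2550 kg/m³ × 9.81 m/s² × 6650 m = 1.664×10^8 Pa = 166.4 MPa
dolomite: 2780 kg/m³ × 9.81 m/s² × 3550 m = 9.681×10^7 Pa = 96.81 MPa
granodiorite: 2750 kg/m³ × 9.81 m/s² × 32190 m = 8.684×10^8 Pa = 868.4 MPa
Total = 21.30 + 166.4 + 96.81 + 868.4 = 1152.9 MPa
Pore pressure P_p = λ·σ_v = 0.55 × 1153 MPa = 634.1 MPa
Effective stress σ' = σ_v − P_p = 1153 − 634.1 = 518.79 MPa

519 MPa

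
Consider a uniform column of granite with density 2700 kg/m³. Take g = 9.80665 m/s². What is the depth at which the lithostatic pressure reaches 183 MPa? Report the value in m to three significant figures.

h = P/(ρg) = 183 MPa / (2700 kg/m³ × 9.80665 m/s²) = 1.830×10^8 Pa / 26478 Pa/m = 6911.4 m

6910 m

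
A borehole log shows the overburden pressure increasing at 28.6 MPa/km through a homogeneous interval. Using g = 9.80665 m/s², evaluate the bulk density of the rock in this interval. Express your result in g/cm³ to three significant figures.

ρ = (dP/dz)/g = 28.6 MPa/km / 9.80665 m/s² = 28600 Pa/m / 9.80665 m/s² = 2916.4 kg/m³
= 2.916 g/cm³

2.92 g/cm³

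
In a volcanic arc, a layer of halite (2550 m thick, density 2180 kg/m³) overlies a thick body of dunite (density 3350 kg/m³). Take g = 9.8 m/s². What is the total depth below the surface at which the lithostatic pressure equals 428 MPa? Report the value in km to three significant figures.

13.9 km

Pressure at base of upper layers: 2180×9.8×2550 = 5.448×10^7 Pa = 54.48 MPa
Remaining pressure to be supplied by dunite: 4.280×10^8 − 5.448×10^7 = 3.735×10^8 Pa
Additional depth in dunite = 3.735×10^8 Pa / (3350 kg/m³ × 9.8 m/s²) = 11377 m
Total depth = 2550 m + 11377 m = 13927 m
= 13.927 km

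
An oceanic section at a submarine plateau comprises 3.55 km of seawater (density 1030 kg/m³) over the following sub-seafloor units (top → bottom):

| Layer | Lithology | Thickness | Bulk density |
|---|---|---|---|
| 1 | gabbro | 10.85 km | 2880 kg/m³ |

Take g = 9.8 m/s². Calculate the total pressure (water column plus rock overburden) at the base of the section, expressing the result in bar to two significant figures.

3400 bar

seawater: 1030 kg/m³ × 9.8 m/s² × 3550 m = 3.583×10^7 Pa = 358.3 bar
gabbro: 2880 kg/m³ × 9.8 m/s² × 10850 m = 3.062×10^8 Pa = 3062 bar
Total = 358.3 + 3062 = 3420.6 bar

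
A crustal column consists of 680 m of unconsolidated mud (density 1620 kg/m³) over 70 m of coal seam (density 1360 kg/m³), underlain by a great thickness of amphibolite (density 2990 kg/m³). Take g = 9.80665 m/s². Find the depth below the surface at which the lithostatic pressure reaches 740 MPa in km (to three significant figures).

25.6 km

Pressure at base of upper layers: 1620×9.80665×680 + 1360×9.80665×70 = 1.174×10^7 Pa = 11.74 MPa
Remaining pressure to be supplied by amphibolite: 7.400×10^8 − 1.174×10^7 = 7.283×10^8 Pa
Additional depth in amphibolite = 7.283×10^8 Pa / (2990 kg/m³ × 9.80665 m/s²) = 24837 m
Total depth = 750 m + 24837 m = 25587 m
= 25.587 km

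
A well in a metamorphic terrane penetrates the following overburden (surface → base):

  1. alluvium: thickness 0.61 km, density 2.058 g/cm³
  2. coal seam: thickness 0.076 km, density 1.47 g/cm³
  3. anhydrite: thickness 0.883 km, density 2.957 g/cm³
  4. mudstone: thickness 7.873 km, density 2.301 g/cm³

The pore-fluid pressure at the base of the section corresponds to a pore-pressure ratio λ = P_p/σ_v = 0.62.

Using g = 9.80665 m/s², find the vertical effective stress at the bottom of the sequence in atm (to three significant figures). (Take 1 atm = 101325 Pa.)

813 atm

Overburden (lithostatic) stress σ_v:
alluvium: 2058 kg/m³ × 9.80665 m/s² × 610 m = 1.231×10^7 Pa = 12.31 MPa
coal seam: 1470 kg/m³ × 9.80665 m/s² × 76 m = 1.096×10^6 Pa = 1.096 MPa
anhydrite: 2957 kg/m³ × 9.80665 m/s² × 883 m = 2.561×10^7 Pa = 25.61 MPa
mudstone: 2301 kg/m³ × 9.80665 m/s² × 7873 m = 1.777×10^8 Pa = 177.7 MPa
Total = 12.31 + 1.096 + 25.61 + 177.7 = 216.67 MPa
Pore pressure P_p = λ·σ_v = 0.62 × 216.7 MPa = 134.3 MPa
Effective stress σ' = σ_v − P_p = 216.7 − 134.3 = 82.334 MPa = 812.57 atm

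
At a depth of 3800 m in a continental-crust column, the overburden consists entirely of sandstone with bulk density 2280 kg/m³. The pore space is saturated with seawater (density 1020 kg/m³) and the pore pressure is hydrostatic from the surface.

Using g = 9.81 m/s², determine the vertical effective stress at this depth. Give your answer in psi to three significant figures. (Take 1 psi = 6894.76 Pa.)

Overburden (lithostatic) stress σ_v:
sandstone: 2280 kg/m³ × 9.81 m/s² × 3800 m = 8.499×10^7 Pa = 84.99 MPa
Pore pressure P_p = 1020 kg/m³ × 9.81 m/s² × 3800 m = 3.802×10^7 Pa = 38.02 MPa
Effective stress σ' = σ_v − P_p = 84.99 − 38.02 = 46.970 MPa = 6812.5 psi

6810 psi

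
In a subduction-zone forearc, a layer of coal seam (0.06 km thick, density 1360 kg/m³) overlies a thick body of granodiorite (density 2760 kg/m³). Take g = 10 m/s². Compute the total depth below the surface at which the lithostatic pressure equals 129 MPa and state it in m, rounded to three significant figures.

Pressure at base of upper layers: 1360×10×60 = 8.160×10^5 Pa = 0.8160 MPa
Remaining pressure to be supplied by granodiorite: 1.290×10^8 − 8.160×10^5 = 1.282×10^8 Pa
Additional depth in granodiorite = 1.282×10^8 Pa / (2760 kg/m³ × 10 m/s²) = 4644.3 m
Total depth = 60 m + 4644.3 m = 4704.3 m

4700 m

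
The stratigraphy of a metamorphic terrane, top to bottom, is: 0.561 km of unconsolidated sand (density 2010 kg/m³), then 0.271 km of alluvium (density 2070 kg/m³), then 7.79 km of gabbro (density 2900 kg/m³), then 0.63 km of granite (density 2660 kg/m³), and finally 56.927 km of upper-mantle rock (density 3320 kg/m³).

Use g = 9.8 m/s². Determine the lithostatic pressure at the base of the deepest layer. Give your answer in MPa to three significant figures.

unconsolidated sand: 2010 kg/m³ × 9.8 m/s² × 561 m = 1.105×10^7 Pa = 11.05 MPa
alluvium: 2070 kg/m³ × 9.8 m/s² × 271 m = 5.498×10^6 Pa = 5.498 MPa
gabbro: 2900 kg/m³ × 9.8 m/s² × 7790 m = 2.214×10^8 Pa = 221.4 MPa
granite: 2660 kg/m³ × 9.8 m/s² × 630 m = 1.642×10^7 Pa = 16.42 MPa
upper-mantle rock: 3320 kg/m³ × 9.8 m/s² × 56927 m = 1.852×10^9 Pa = 1852 MPa
Total = 11.05 + 5.498 + 221.4 + 16.42 + 1852 = 2106.5 MPa

2110 MPa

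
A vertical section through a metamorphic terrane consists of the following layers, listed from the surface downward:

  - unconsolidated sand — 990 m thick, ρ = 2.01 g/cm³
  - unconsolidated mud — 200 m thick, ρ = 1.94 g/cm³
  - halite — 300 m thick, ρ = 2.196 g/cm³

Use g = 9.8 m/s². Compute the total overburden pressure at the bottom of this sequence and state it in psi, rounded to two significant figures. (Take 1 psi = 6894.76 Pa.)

unconsolidated sand: 2010 kg/m³ × 9.8 m/s² × 990 m = 1.950×10^7 Pa = 2828 psi
unconsolidated mud: 1940 kg/m³ × 9.8 m/s² × 200 m = 3.802×10^6 Pa = 551.5 psi
halite: 2196 kg/m³ × 9.8 m/s² × 300 m = 6.456×10^6 Pa = 936.4 psi
Total = 2828 + 551.5 + 936.4 = 4316.3 psi

4300 psi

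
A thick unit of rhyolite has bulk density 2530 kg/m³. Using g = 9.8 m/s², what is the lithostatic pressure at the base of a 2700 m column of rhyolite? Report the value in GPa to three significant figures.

0.0669 GPa

rhyolite: 2530 kg/m³ × 9.8 m/s² × 2700 m = 6.694×10^7 Pa = 0.06694 GPa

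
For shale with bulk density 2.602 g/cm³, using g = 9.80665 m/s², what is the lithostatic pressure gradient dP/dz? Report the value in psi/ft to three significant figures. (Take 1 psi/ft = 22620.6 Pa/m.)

dP/dz = ρg = 2602 kg/m³ × 9.80665 m/s² = 25517 Pa/m
= 25517 Pa/m × (1 psi/ft / 22621 Pa/m) = 1.1280 psi/ft

1.13 psi/ft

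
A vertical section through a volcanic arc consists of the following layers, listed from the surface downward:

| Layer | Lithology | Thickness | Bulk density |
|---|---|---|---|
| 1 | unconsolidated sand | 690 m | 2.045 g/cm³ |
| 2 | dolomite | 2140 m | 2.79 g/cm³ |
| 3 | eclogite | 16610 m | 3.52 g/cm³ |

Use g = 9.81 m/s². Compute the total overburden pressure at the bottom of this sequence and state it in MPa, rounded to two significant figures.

650 MPa

unconsolidated sand: 2045 kg/m³ × 9.81 m/s² × 690 m = 1.384×10^7 Pa = 13.84 MPa
dolomite: 2790 kg/m³ × 9.81 m/s² × 2140 m = 5.857×10^7 Pa = 58.57 MPa
eclogite: 3520 kg/m³ × 9.81 m/s² × 16610 m = 5.736×10^8 Pa = 573.6 MPa
Total = 13.84 + 58.57 + 573.6 = 645.98 MPa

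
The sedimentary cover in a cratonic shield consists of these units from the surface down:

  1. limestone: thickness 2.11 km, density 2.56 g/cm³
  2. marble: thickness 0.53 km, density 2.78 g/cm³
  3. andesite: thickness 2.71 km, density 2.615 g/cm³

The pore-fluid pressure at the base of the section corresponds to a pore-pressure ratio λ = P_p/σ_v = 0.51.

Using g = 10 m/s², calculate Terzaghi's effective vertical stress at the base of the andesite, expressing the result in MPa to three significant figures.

68.4 MPa

Overburden (lithostatic) stress σ_v:
limestone: 2560 kg/m³ × 10 m/s² × 2110 m = 5.402×10^7 Pa = 54.02 MPa
marble: 2780 kg/m³ × 10 m/s² × 530 m = 1.473×10^7 Pa = 14.73 MPa
andesite: 2615 kg/m³ × 10 m/s² × 2710 m = 7.087×10^7 Pa = 70.87 MPa
Total = 54.02 + 14.73 + 70.87 = 139.62 MPa
Pore pressure P_p = λ·σ_v = 0.51 × 139.6 MPa = 71.20 MPa
Effective stress σ' = σ_v − P_p = 139.6 − 71.20 = 68.412 MPa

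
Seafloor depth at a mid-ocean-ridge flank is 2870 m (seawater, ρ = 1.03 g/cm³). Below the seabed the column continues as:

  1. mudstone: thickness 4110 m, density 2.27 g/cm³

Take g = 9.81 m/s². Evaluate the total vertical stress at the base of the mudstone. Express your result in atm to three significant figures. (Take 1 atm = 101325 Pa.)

seawater: 1030 kg/m³ × 9.81 m/s² × 2870 m = 2.900×10^7 Pa = 286.2 atm
mudstone: 2270 kg/m³ × 9.81 m/s² × 4110 m = 9.152×10^7 Pa = 903.3 atm
Total = 286.2 + 903.3 = 1189.5 atm

1190 atm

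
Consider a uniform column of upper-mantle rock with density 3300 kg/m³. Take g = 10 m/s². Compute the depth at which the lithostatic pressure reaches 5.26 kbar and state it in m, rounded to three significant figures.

15900 m

h = P/(ρg) = 5.26 kbar / (3300 kg/m³ × 10 m/s²) = 5.260×10^8 Pa / 33000 Pa/m = 15939 m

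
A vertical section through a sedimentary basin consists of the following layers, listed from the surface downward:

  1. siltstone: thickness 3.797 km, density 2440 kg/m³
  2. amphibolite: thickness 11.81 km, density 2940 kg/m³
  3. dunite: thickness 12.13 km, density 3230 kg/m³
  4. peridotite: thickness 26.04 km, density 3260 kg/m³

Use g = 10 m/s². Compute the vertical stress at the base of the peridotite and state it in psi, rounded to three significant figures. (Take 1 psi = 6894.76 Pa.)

244000 psi

siltstone: 2440 kg/m³ × 10 m/s² × 3797 m = 9.265×10^7 Pa = 13437 psi
amphibolite: 2940 kg/m³ × 10 m/s² × 11810 m = 3.472×10^8 Pa = 50359 psi
dunite: 3230 kg/m³ × 10 m/s² × 12130 m = 3.918×10^8 Pa = 56826 psi
peridotite: 3260 kg/m³ × 10 m/s² × 26040 m = 8.489×10^8 Pa = 1.231×10^5 psi
Total = 13437 + 50359 + 56826 + 1.231×10^5 = 2.4375×10^5 psi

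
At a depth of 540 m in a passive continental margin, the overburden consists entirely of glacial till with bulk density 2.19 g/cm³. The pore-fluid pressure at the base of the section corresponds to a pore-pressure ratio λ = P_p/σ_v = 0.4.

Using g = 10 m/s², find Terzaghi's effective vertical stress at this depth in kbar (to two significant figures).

Overburden (lithostatic) stress σ_v:
glacial till: 2190 kg/m³ × 10 m/s² × 540 m = 1.183×10^7 Pa = 11.83 MPa
Pore pressure P_p = λ·σ_v = 0.4 × 11.83 MPa = 4.730 MPa
Effective stress σ' = σ_v − P_p = 11.83 − 4.730 = 7.0956 MPa = 0.070956 kbar

0.071 kbar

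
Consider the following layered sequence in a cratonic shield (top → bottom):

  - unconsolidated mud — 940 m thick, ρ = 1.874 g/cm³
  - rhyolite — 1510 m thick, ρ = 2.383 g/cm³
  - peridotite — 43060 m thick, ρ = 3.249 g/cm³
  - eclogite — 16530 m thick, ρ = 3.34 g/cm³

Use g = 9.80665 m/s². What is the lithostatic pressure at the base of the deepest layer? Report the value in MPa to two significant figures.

2000 MPa

unconsolidated mud: 1874 kg/m³ × 9.80665 m/s² × 940 m = 1.728×10^7 Pa = 17.28 MPa
rhyolite: 2383 kg/m³ × 9.80665 m/s² × 1510 m = 3.529×10^7 Pa = 35.29 MPa
peridotite: 3249 kg/m³ × 9.80665 m/s² × 43060 m = 1.372×10^9 Pa = 1372 MPa
eclogite: 3340 kg/m³ × 9.80665 m/s² × 16530 m = 5.414×10^8 Pa = 541.4 MPa
Total = 17.28 + 35.29 + 1372 + 541.4 = 1966.0 MPa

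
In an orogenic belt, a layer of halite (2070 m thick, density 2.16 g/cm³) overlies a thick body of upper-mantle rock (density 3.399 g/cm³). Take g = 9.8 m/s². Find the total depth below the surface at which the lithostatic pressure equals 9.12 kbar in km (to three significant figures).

28.1 km

Pressure at base of upper layers: 2160×9.8×2070 = 4.382×10^7 Pa = 0.4382 kbar
Remaining pressure to be supplied by upper-mantle rock: 9.120×10^8 − 4.382×10^7 = 8.682×10^8 Pa
Additional depth in upper-mantle rock = 8.682×10^8 Pa / (3399 kg/m³ × 9.8 m/s²) = 26064 m
Total depth = 2070 m + 26064 m = 28134 m
= 28.134 km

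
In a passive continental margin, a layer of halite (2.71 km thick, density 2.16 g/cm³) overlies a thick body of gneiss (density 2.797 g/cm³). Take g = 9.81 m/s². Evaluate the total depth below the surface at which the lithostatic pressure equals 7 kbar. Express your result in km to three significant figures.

Pressure at base of upper layers: 2160×9.81×2710 = 5.742×10^7 Pa = 0.5742 kbar
Remaining pressure to be supplied by gneiss: 7.000×10^8 − 5.742×10^7 = 6.426×10^8 Pa
Additional depth in gneiss = 6.426×10^8 Pa / (2797 kg/m³ × 9.81 m/s²) = 23419 m
Total depth = 2710 m + 23419 m = 26129 m
= 26.129 km

26.1 km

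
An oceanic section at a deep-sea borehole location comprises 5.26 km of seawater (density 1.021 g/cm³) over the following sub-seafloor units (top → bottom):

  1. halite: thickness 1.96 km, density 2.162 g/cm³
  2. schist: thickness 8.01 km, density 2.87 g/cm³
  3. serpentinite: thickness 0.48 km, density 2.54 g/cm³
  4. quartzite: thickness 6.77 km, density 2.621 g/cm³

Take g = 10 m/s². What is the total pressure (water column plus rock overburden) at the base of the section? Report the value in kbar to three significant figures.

5.16 kbar

seawater: 1021 kg/m³ × 10 m/s² × 5260 m = 5.370×10^7 Pa = 0.5370 kbar
halite: 2162 kg/m³ × 10 m/s² × 1960 m = 4.238×10^7 Pa = 0.4238 kbar
schist: 2870 kg/m³ × 10 m/s² × 8010 m = 2.299×10^8 Pa = 2.299 kbar
serpentinite: 2540 kg/m³ × 10 m/s² × 480 m = 1.219×10^7 Pa = 0.1219 kbar
quartzite: 2621 kg/m³ × 10 m/s² × 6770 m = 1.774×10^8 Pa = 1.774 kbar
Total = 0.5370 + 0.4238 + 2.299 + 0.1219 + 1.774 = 5.1560 kbar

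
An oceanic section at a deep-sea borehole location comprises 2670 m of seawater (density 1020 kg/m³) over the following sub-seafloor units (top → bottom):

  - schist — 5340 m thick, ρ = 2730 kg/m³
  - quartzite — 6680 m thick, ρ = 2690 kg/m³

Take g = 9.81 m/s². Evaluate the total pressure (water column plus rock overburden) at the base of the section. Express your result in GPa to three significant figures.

seawater: 1020 kg/m³ × 9.81 m/s² × 2670 m = 2.672×10^7 Pa = 0.02672 GPa
schist: 2730 kg/m³ × 9.81 m/s² × 5340 m = 1.430×10^8 Pa = 0.1430 GPa
quartzite: 2690 kg/m³ × 9.81 m/s² × 6680 m = 1.763×10^8 Pa = 0.1763 GPa
Total = 0.02672 + 0.1430 + 0.1763 = 0.34601 GPa

0.346 GPa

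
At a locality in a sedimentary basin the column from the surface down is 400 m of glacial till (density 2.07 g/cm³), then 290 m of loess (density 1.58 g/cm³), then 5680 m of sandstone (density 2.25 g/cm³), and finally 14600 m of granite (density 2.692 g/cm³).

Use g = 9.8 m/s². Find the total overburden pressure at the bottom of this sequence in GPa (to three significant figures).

glacial till: 2070 kg/m³ × 9.8 m/s² × 400 m = 8.114×10^6 Pa = 8.114×10^-3 GPa
loess: 1580 kg/m³ × 9.8 m/s² × 290 m = 4.490×10^6 Pa = 4.490×10^-3 GPa
sandstone: 2250 kg/m³ × 9.8 m/s² × 5680 m = 1.252×10^8 Pa = 0.1252 GPa
granite: 2692 kg/m³ × 9.8 m/s² × 14600 m = 3.852×10^8 Pa = 0.3852 GPa
Total = 8.114×10^-3 + 4.490×10^-3 + 0.1252 + 0.3852 = 0.52302 GPa

0.523 GPa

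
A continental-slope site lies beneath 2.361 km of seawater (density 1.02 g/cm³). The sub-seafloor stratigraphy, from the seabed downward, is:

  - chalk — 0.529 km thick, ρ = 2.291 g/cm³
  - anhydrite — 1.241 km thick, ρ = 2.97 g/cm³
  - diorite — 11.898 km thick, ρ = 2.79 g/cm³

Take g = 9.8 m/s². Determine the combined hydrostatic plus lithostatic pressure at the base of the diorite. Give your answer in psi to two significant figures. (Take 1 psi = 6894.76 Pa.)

seawater: 1020 kg/m³ × 9.8 m/s² × 2361 m = 2.360×10^7 Pa = 3423 psi
chalk: 2291 kg/m³ × 9.8 m/s² × 529 m = 1.188×10^7 Pa = 1723 psi
anhydrite: 2970 kg/m³ × 9.8 m/s² × 1241 m = 3.612×10^7 Pa = 5239 psi
diorite: 2790 kg/m³ × 9.8 m/s² × 11898 m = 3.253×10^8 Pa = 47183 psi
Total = 3423 + 1723 + 5239 + 47183 = 57567 psi

58000 psi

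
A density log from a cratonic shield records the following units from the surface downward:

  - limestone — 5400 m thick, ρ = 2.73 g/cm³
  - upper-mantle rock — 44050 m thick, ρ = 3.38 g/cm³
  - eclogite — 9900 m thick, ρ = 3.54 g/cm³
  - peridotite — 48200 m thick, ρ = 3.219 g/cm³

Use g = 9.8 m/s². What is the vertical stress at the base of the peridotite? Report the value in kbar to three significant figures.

34.7 kbar

limestone: 2730 kg/m³ × 9.8 m/s² × 5400 m = 1.445×10^8 Pa = 1.445 kbar
upper-mantle rock: 3380 kg/m³ × 9.8 m/s² × 44050 m = 1.459×10^9 Pa = 14.59 kbar
eclogite: 3540 kg/m³ × 9.8 m/s² × 9900 m = 3.435×10^8 Pa = 3.435 kbar
peridotite: 3219 kg/m³ × 9.8 m/s² × 48200 m = 1.521×10^9 Pa = 15.21 kbar
Total = 1.445 + 14.59 + 3.435 + 15.21 = 34.676 kbar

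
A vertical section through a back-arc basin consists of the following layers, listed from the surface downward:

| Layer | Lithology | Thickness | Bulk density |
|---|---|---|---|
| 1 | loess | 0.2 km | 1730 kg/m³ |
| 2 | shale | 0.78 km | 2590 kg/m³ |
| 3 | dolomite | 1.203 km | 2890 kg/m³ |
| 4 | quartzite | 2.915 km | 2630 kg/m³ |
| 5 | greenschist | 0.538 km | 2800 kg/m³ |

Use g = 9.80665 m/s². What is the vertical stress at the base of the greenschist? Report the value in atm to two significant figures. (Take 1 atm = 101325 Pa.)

loess: 1730 kg/m³ × 9.80665 m/s² × 200 m = 3.393×10^6 Pa = 33.49 atm
shale: 2590 kg/m³ × 9.80665 m/s² × 780 m = 1.981×10^7 Pa = 195.5 atm
dolomite: 2890 kg/m³ × 9.80665 m/s² × 1203 m = 3.409×10^7 Pa = 336.5 atm
quartzite: 2630 kg/m³ × 9.80665 m/s² × 2915 m = 7.518×10^7 Pa = 742.0 atm
greenschist: 2800 kg/m³ × 9.80665 m/s² × 538 m = 1.477×10^7 Pa = 145.8 atm
Total = 33.49 + 195.5 + 336.5 + 742.0 + 145.8 = 1453.3 atm

1500 atm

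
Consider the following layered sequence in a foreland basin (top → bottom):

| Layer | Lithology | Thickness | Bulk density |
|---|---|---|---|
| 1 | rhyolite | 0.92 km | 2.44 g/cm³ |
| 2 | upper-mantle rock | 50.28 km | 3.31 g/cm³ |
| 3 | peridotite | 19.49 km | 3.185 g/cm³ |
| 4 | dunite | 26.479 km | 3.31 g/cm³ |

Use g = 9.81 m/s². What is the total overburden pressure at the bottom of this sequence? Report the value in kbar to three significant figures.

31.2 kbar

rhyolite: 2440 kg/m³ × 9.81 m/s² × 920 m = 2.202×10^7 Pa = 0.2202 kbar
upper-mantle rock: 3310 kg/m³ × 9.81 m/s² × 50280 m = 1.633×10^9 Pa = 16.33 kbar
peridotite: 3185 kg/m³ × 9.81 m/s² × 19490 m = 6.090×10^8 Pa = 6.090 kbar
dunite: 3310 kg/m³ × 9.81 m/s² × 26479 m = 8.598×10^8 Pa = 8.598 kbar
Total = 0.2202 + 16.33 + 6.090 + 8.598 = 31.234 kbar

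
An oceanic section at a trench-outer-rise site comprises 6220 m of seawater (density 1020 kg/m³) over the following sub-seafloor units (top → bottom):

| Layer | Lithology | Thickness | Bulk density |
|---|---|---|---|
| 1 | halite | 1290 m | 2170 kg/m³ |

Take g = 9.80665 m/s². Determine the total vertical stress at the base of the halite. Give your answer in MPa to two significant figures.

seawater: 1020 kg/m³ × 9.80665 m/s² × 6220 m = 6.222×10^7 Pa = 62.22 MPa
halite: 2170 kg/m³ × 9.80665 m/s² × 1290 m = 2.745×10^7 Pa = 27.45 MPa
Total = 62.22 + 27.45 = 89.669 MPa

90 MPa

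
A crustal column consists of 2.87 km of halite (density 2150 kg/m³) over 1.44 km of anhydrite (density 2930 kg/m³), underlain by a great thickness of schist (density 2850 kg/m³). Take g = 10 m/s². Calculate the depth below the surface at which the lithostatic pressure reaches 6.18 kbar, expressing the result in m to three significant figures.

22300 m

Pressure at base of upper layers: 2150×10×2870 + 2930×10×1440 = 1.039×10^8 Pa = 1.039 kbar
Remaining pressure to be supplied by schist: 6.180×10^8 − 1.039×10^8 = 5.141×10^8 Pa
Additional depth in schist = 5.141×10^8 Pa / (2850 kg/m³ × 10 m/s²) = 18039 m
Total depth = 4310 m + 18039 m = 22349 m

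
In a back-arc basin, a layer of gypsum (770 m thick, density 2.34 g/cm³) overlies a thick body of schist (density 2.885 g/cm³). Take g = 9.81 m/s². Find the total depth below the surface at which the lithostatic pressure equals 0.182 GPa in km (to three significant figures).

6.58 km

Pressure at base of upper layers: 2340×9.81×770 = 1.768×10^7 Pa = 0.01768 GPa
Remaining pressure to be supplied by schist: 1.820×10^8 − 1.768×10^7 = 1.643×10^8 Pa
Additional depth in schist = 1.643×10^8 Pa / (2885 kg/m³ × 9.81 m/s²) = 5806.1 m
Total depth = 770 m + 5806.1 m = 6576.1 m
= 6.5761 km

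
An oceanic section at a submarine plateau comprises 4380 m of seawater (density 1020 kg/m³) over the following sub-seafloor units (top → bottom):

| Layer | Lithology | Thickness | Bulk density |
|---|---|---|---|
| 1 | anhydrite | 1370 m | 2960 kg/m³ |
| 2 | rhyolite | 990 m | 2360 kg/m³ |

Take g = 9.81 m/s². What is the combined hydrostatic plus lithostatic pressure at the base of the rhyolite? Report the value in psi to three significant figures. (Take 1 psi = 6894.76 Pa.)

seawater: 1020 kg/m³ × 9.81 m/s² × 4380 m = 4.383×10^7 Pa = 6357 psi
anhydrite: 2960 kg/m³ × 9.81 m/s² × 1370 m = 3.978×10^7 Pa = 5770 psi
rhyolite: 2360 kg/m³ × 9.81 m/s² × 990 m = 2.292×10^7 Pa = 3324 psi
Total = 6357 + 5770 + 3324 = 15451 psi

15500 psi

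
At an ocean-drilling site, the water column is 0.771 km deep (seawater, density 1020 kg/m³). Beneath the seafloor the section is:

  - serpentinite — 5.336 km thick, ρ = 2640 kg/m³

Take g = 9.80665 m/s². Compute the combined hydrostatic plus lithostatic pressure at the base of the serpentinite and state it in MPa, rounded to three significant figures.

seawater: 1020 kg/m³ × 9.80665 m/s² × 771 m = 7.712×10^6 Pa = 7.712 MPa
serpentinite: 2640 kg/m³ × 9.80665 m/s² × 5336 m = 1.381×10^8 Pa = 138.1 MPa
Total = 7.712 + 138.1 = 145.86 MPa

146 MPa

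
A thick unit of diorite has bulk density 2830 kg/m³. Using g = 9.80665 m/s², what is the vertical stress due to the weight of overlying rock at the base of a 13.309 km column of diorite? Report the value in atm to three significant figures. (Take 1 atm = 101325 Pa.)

diorite: 2830 kg/m³ × 9.80665 m/s² × 13309 m = 3.694×10^8 Pa = 3645 atm

3650 atm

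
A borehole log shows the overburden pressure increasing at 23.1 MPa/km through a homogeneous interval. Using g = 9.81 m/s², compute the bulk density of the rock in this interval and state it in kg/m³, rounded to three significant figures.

2350 kg/m³

ρ = (dP/dz)/g = 23.1 MPa/km / 9.81 m/s² = 23100 Pa/m / 9.81 m/s² = 2354.7 kg/m³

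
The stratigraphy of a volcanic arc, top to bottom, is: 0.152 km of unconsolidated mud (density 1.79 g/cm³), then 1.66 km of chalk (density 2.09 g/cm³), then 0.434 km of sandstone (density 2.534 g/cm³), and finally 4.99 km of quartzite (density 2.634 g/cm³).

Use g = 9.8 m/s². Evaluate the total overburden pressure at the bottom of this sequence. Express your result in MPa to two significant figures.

180 MPa

unconsolidated mud: 1790 kg/m³ × 9.8 m/s² × 152 m = 2.666×10^6 Pa = 2.666 MPa
chalk: 2090 kg/m³ × 9.8 m/s² × 1660 m = 3.400×10^7 Pa = 34.00 MPa
sandstone: 2534 kg/m³ × 9.8 m/s² × 434 m = 1.078×10^7 Pa = 10.78 MPa
quartzite: 2634 kg/m³ × 9.8 m/s² × 4990 m = 1.288×10^8 Pa = 128.8 MPa
Total = 2.666 + 34.00 + 10.78 + 128.8 = 176.25 MPa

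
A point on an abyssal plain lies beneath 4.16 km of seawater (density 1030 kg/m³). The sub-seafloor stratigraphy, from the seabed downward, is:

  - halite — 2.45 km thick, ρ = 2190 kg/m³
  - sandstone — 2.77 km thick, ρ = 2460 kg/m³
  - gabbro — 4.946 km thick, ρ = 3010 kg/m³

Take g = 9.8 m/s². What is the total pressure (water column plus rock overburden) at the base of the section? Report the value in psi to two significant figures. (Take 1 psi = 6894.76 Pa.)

45000 psi

seawater: 1030 kg/m³ × 9.8 m/s² × 4160 m = 4.199×10^7 Pa = 6090 psi
halite: 2190 kg/m³ × 9.8 m/s² × 2450 m = 5.258×10^7 Pa = 7626 psi
sandstone: 2460 kg/m³ × 9.8 m/s² × 2770 m = 6.678×10^7 Pa = 9685 psi
gabbro: 3010 kg/m³ × 9.8 m/s² × 4946 m = 1.459×10^8 Pa = 21161 psi
Total = 6090 + 7626 + 9685 + 21161 = 44563 psi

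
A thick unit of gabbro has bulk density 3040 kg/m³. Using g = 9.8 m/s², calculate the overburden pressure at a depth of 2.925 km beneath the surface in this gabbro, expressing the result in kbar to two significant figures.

gabbro: 3040 kg/m³ × 9.8 m/s² × 2925 m = 8.714×10^7 Pa = 0.8714 kbar

0.87 kbar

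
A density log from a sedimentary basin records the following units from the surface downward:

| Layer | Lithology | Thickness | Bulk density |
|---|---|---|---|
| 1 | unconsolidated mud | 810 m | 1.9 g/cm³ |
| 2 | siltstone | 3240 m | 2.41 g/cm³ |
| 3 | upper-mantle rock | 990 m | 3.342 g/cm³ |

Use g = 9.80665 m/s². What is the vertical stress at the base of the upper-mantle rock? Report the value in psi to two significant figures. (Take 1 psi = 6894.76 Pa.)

18000 psi

unconsolidated mud: 1900 kg/m³ × 9.80665 m/s² × 810 m = 1.509×10^7 Pa = 2189 psi
siltstone: 2410 kg/m³ × 9.80665 m/s² × 3240 m = 7.657×10^7 Pa = 11106 psi
upper-mantle rock: 3342 kg/m³ × 9.80665 m/s² × 990 m = 3.245×10^7 Pa = 4706 psi
Total = 2189 + 11106 + 4706 = 18001 psi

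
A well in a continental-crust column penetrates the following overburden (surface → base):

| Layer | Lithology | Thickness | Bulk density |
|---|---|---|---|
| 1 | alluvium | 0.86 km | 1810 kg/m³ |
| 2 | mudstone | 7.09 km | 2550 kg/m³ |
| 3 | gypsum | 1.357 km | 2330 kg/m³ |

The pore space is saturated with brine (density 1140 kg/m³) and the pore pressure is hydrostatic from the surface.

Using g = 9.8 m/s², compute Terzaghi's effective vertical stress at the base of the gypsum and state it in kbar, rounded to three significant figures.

1.19 kbar

Overburden (lithostatic) stress σ_v:
alluvium: 1810 kg/m³ × 9.8 m/s² × 860 m = 1.525×10^7 Pa = 15.25 MPa
mudstone: 2550 kg/m³ × 9.8 m/s² × 7090 m = 1.772×10^8 Pa = 177.2 MPa
gypsum: 2330 kg/m³ × 9.8 m/s² × 1357 m = 3.099×10^7 Pa = 30.99 MPa
Total = 15.25 + 177.2 + 30.99 = 223.42 MPa
Pore pressure P_p = 1140 kg/m³ × 9.8 m/s² × 9307 m = 1.040×10^8 Pa = 104.0 MPa
Effective stress σ' = σ_v − P_p = 223.4 − 104.0 = 119.44 MPa = 1.1944 kbar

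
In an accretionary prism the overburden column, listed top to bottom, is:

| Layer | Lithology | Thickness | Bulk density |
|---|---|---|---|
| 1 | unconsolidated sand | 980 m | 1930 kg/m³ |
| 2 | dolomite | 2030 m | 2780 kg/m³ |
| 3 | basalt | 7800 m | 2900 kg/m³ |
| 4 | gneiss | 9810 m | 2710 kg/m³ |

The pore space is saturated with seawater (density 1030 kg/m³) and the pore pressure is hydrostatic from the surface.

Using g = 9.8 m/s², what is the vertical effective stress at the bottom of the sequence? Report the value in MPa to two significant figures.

350 MPa

Overburden (lithostatic) stress σ_v:
unconsolidated sand: 1930 kg/m³ × 9.8 m/s² × 980 m = 1.854×10^7 Pa = 18.54 MPa
dolomite: 2780 kg/m³ × 9.8 m/s² × 2030 m = 5.531×10^7 Pa = 55.31 MPa
basalt: 2900 kg/m³ × 9.8 m/s² × 7800 m = 2.217×10^8 Pa = 221.7 MPa
gneiss: 2710 kg/m³ × 9.8 m/s² × 9810 m = 2.605×10^8 Pa = 260.5 MPa
Total = 18.54 + 55.31 + 221.7 + 260.5 = 556.05 MPa
Pore pressure P_p = 1030 kg/m³ × 9.8 m/s² × 20620 m = 2.081×10^8 Pa = 208.1 MPa
Effective stress σ' = σ_v − P_p = 556.1 − 208.1 = 347.91 MPa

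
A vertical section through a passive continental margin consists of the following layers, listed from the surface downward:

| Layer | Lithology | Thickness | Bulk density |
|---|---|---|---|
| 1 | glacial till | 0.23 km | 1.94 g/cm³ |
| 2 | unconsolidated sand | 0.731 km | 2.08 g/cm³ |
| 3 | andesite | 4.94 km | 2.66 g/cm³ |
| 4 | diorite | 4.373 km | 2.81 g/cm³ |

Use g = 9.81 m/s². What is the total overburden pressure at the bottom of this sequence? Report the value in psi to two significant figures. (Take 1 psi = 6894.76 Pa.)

glacial till: 1940 kg/m³ × 9.81 m/s² × 230 m = 4.377×10^6 Pa = 634.9 psi
unconsolidated sand: 2080 kg/m³ × 9.81 m/s² × 731 m = 1.492×10^7 Pa = 2163 psi
andesite: 2660 kg/m³ × 9.81 m/s² × 4940 m = 1.289×10^8 Pa = 18696 psi
diorite: 2810 kg/m³ × 9.81 m/s² × 4373 m = 1.205×10^8 Pa = 17484 psi
Total = 634.9 + 2163 + 18696 + 17484 = 38978 psi

39000 psi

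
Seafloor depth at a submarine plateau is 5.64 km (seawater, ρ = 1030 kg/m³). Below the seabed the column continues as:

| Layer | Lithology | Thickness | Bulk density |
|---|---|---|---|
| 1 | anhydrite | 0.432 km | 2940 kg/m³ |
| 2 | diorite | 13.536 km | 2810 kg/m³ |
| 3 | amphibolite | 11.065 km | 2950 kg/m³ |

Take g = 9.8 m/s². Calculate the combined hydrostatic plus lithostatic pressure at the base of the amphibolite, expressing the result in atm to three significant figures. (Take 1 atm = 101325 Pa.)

7520 atm

seawater: 1030 kg/m³ × 9.8 m/s² × 5640 m = 5.693×10^7 Pa = 561.9 atm
anhydrite: 2940 kg/m³ × 9.8 m/s² × 432 m = 1.245×10^7 Pa = 122.8 atm
diorite: 2810 kg/m³ × 9.8 m/s² × 13536 m = 3.728×10^8 Pa = 3679 atm
amphibolite: 2950 kg/m³ × 9.8 m/s² × 11065 m = 3.199×10^8 Pa = 3157 atm
Total = 561.9 + 122.8 + 3679 + 3157 = 7520.6 atm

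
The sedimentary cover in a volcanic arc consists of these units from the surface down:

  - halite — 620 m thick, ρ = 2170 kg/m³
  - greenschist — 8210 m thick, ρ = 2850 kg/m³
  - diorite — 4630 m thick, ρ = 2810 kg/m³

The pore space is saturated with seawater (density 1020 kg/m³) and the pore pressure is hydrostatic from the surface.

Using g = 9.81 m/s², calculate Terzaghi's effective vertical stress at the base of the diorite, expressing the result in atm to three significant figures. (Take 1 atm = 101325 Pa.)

2330 atm

Overburden (lithostatic) stress σ_v:
halite: 2170 kg/m³ × 9.81 m/s² × 620 m = 1.320×10^7 Pa = 13.20 MPa
greenschist: 2850 kg/m³ × 9.81 m/s² × 8210 m = 2.295×10^8 Pa = 229.5 MPa
diorite: 2810 kg/m³ × 9.81 m/s² × 4630 m = 1.276×10^8 Pa = 127.6 MPa
Total = 13.20 + 229.5 + 127.6 = 370.37 MPa
Pore pressure P_p = 1020 kg/m³ × 9.81 m/s² × 13460 m = 1.347×10^8 Pa = 134.7 MPa
Effective stress σ' = σ_v − P_p = 370.4 − 134.7 = 235.69 MPa = 2326.0 atm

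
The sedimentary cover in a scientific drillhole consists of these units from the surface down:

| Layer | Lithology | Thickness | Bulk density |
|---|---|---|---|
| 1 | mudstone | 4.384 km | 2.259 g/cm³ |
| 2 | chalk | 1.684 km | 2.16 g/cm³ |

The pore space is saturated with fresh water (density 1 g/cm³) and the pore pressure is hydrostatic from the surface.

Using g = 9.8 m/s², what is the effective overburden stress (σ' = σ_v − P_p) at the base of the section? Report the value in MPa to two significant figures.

73 MPa

Overburden (lithostatic) stress σ_v:
mudstone: 2259 kg/m³ × 9.8 m/s² × 4384 m = 9.705×10^7 Pa = 97.05 MPa
chalk: 2160 kg/m³ × 9.8 m/s² × 1684 m = 3.565×10^7 Pa = 35.65 MPa
Total = 97.05 + 35.65 = 132.70 MPa
Pore pressure P_p = 1000 kg/m³ × 9.8 m/s² × 6068 m = 5.947×10^7 Pa = 59.47 MPa
Effective stress σ' = σ_v − P_p = 132.7 − 59.47 = 73.234 MPa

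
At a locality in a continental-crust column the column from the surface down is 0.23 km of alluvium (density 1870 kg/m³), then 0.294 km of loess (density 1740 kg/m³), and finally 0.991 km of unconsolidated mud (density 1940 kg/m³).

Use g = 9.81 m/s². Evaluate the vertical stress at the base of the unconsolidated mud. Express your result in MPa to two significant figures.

28 MPa

alluvium: 1870 kg/m³ × 9.81 m/s² × 230 m = 4.219×10^6 Pa = 4.219 MPa
loess: 1740 kg/m³ × 9.81 m/s² × 294 m = 5.018×10^6 Pa = 5.018 MPa
unconsolidated mud: 1940 kg/m³ × 9.81 m/s² × 991 m = 1.886×10^7 Pa = 18.86 MPa
Total = 4.219 + 5.018 + 18.86 = 28.098 MPa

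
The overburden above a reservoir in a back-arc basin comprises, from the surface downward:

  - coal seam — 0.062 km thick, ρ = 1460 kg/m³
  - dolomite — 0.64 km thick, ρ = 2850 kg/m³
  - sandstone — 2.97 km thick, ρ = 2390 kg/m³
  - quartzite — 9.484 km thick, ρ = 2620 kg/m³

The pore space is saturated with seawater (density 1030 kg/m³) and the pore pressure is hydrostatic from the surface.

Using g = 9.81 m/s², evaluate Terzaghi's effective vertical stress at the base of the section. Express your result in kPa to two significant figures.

Overburden (lithostatic) stress σ_v:
coal seam: 1460 kg/m³ × 9.81 m/s² × 62 m = 8.880×10^5 Pa = 0.8880 MPa
dolomite: 2850 kg/m³ × 9.81 m/s² × 640 m = 1.789×10^7 Pa = 17.89 MPa
sandstone: 2390 kg/m³ × 9.81 m/s² × 2970 m = 6.963×10^7 Pa = 69.63 MPa
quartzite: 2620 kg/m³ × 9.81 m/s² × 9484 m = 2.438×10^8 Pa = 243.8 MPa
Total = 0.8880 + 17.89 + 69.63 + 243.8 = 332.18 MPa
Pore pressure P_p = 1030 kg/m³ × 9.81 m/s² × 13156 m = 1.329×10^8 Pa = 132.9 MPa
Effective stress σ' = σ_v − P_p = 332.2 − 132.9 = 199.24 MPa = 1.9924×10^5 kPa

200000 kPa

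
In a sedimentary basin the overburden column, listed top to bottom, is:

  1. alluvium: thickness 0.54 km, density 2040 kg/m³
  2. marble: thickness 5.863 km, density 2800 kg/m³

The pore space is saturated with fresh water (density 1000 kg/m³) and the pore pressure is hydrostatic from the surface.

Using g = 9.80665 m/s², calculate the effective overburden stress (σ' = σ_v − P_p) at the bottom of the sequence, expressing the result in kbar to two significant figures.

Overburden (lithostatic) stress σ_v:
alluvium: 2040 kg/m³ × 9.80665 m/s² × 540 m = 1.080×10^7 Pa = 10.80 MPa
marble: 2800 kg/m³ × 9.80665 m/s² × 5863 m = 1.610×10^8 Pa = 161.0 MPa
Total = 10.80 + 161.0 = 171.79 MPa
Pore pressure P_p = 1000 kg/m³ × 9.80665 m/s² × 6403 m = 6.279×10^7 Pa = 62.79 MPa
Effective stress σ' = σ_v − P_p = 171.8 − 62.79 = 109.00 MPa = 1.0900 kbar

1.1 kbar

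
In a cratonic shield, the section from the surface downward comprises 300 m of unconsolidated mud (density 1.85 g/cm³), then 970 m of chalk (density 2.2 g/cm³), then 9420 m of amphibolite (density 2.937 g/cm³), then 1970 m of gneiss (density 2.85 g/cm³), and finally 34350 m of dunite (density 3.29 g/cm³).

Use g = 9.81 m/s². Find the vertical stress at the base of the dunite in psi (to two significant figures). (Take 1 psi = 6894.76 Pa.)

210000 psi

unconsolidated mud: 1850 kg/m³ × 9.81 m/s² × 300 m = 5.445×10^6 Pa = 789.7 psi
chalk: 2200 kg/m³ × 9.81 m/s² × 970 m = 2.093×10^7 Pa = 3036 psi
amphibolite: 2937 kg/m³ × 9.81 m/s² × 9420 m = 2.714×10^8 Pa = 39365 psi
gneiss: 2850 kg/m³ × 9.81 m/s² × 1970 m = 5.508×10^7 Pa = 7988 psi
dunite: 3290 kg/m³ × 9.81 m/s² × 34350 m = 1.109×10^9 Pa = 1.608×10^5 psi
Total = 789.7 + 3036 + 39365 + 7988 + 1.608×10^5 = 2.1197×10^5 psi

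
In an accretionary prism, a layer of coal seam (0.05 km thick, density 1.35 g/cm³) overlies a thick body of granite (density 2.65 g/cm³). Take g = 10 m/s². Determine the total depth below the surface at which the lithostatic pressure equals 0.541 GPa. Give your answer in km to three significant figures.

Pressure at base of upper layers: 1350×10×50 = 6.750×10^5 Pa = 6.750×10^-4 GPa
Remaining pressure to be supplied by granite: 5.410×10^8 − 6.750×10^5 = 5.403×10^8 Pa
Additional depth in granite = 5.403×10^8 Pa / (2650 kg/m³ × 10 m/s²) = 20390 m
Total depth = 50 m + 20390 m = 20440 m
= 20.440 km

20.4 km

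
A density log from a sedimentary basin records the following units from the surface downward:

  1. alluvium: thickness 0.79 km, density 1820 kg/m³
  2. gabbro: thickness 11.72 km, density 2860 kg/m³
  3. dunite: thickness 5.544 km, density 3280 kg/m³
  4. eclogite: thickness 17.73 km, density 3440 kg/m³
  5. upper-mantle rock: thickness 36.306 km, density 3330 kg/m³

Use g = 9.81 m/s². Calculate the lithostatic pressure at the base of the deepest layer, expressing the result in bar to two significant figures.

23000 bar

alluvium: 1820 kg/m³ × 9.81 m/s² × 790 m = 1.410×10^7 Pa = 141.0 bar
gabbro: 2860 kg/m³ × 9.81 m/s² × 11720 m = 3.288×10^8 Pa = 3288 bar
dunite: 3280 kg/m³ × 9.81 m/s² × 5544 m = 1.784×10^8 Pa = 1784 bar
eclogite: 3440 kg/m³ × 9.81 m/s² × 17730 m = 5.983×10^8 Pa = 5983 bar
upper-mantle rock: 3330 kg/m³ × 9.81 m/s² × 36306 m = 1.186×10^9 Pa = 11860 bar
Total = 141.0 + 3288 + 1784 + 5983 + 11860 = 23057 bar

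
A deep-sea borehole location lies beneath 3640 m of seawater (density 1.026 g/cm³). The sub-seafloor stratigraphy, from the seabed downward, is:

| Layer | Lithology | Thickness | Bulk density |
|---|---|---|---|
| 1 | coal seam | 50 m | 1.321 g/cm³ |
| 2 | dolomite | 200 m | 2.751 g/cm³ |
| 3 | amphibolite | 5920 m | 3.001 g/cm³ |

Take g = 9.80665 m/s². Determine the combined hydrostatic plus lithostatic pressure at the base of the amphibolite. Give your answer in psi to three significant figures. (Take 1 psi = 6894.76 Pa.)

31500 psi

seawater: 1026 kg/m³ × 9.80665 m/s² × 3640 m = 3.662×10^7 Pa = 5312 psi
coal seam: 1321 kg/m³ × 9.80665 m/s² × 50 m = 6.477×10^5 Pa = 93.95 psi
dolomite: 2751 kg/m³ × 9.80665 m/s² × 200 m = 5.396×10^6 Pa = 782.6 psi
amphibolite: 3001 kg/m³ × 9.80665 m/s² × 5920 m = 1.742×10^8 Pa = 25269 psi
Total = 5312 + 93.95 + 782.6 + 25269 = 31457 psi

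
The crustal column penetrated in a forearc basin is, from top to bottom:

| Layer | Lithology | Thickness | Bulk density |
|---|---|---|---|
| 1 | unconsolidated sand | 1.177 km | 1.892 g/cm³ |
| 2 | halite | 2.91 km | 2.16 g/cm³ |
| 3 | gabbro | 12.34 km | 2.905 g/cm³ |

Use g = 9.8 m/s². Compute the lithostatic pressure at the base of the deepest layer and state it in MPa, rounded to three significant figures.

unconsolidated sand: 1892 kg/m³ × 9.8 m/s² × 1177 m = 2.182×10^7 Pa = 21.82 MPa
halite: 2160 kg/m³ × 9.8 m/s² × 2910 m = 6.160×10^7 Pa = 61.60 MPa
gabbro: 2905 kg/m³ × 9.8 m/s² × 12340 m = 3.513×10^8 Pa = 351.3 MPa
Total = 21.82 + 61.60 + 351.3 = 434.73 MPa

435 MPa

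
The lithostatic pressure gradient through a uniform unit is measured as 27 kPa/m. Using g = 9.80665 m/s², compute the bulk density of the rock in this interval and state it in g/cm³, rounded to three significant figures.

ρ = (dP/dz)/g = 27 kPa/m / 9.80665 m/s² = 27000 Pa/m / 9.80665 m/s² = 2753.2 kg/m³
= 2.753 g/cm³

2.75 g/cm³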